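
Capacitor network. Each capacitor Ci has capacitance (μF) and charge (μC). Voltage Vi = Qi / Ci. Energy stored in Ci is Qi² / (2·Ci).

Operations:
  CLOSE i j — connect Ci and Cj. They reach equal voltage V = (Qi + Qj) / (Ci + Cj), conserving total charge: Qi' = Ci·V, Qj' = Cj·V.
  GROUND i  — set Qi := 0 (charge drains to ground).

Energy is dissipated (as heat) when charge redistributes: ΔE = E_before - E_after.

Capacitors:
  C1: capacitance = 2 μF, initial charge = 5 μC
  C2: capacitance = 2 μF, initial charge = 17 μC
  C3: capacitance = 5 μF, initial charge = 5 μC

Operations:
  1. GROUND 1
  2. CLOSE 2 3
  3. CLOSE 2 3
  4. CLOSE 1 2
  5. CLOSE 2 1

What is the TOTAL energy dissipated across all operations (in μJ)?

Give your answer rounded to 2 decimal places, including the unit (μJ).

Answer: 51.37 μJ

Derivation:
Initial: C1(2μF, Q=5μC, V=2.50V), C2(2μF, Q=17μC, V=8.50V), C3(5μF, Q=5μC, V=1.00V)
Op 1: GROUND 1: Q1=0; energy lost=6.250
Op 2: CLOSE 2-3: Q_total=22.00, C_total=7.00, V=3.14; Q2=6.29, Q3=15.71; dissipated=40.179
Op 3: CLOSE 2-3: Q_total=22.00, C_total=7.00, V=3.14; Q2=6.29, Q3=15.71; dissipated=0.000
Op 4: CLOSE 1-2: Q_total=6.29, C_total=4.00, V=1.57; Q1=3.14, Q2=3.14; dissipated=4.939
Op 5: CLOSE 2-1: Q_total=6.29, C_total=4.00, V=1.57; Q2=3.14, Q1=3.14; dissipated=0.000
Total dissipated: 51.367 μJ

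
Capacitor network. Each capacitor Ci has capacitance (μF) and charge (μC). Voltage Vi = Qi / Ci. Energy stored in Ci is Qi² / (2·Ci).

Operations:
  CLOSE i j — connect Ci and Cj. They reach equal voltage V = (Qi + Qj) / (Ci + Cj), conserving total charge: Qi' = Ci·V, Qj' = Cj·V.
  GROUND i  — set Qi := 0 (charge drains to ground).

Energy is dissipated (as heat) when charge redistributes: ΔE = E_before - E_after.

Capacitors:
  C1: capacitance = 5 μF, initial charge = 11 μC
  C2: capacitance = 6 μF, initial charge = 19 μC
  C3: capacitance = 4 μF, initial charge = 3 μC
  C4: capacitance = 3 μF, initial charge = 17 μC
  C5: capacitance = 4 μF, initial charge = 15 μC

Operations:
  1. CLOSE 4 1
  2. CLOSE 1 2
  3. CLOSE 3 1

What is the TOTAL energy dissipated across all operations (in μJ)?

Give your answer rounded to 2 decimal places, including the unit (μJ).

Initial: C1(5μF, Q=11μC, V=2.20V), C2(6μF, Q=19μC, V=3.17V), C3(4μF, Q=3μC, V=0.75V), C4(3μF, Q=17μC, V=5.67V), C5(4μF, Q=15μC, V=3.75V)
Op 1: CLOSE 4-1: Q_total=28.00, C_total=8.00, V=3.50; Q4=10.50, Q1=17.50; dissipated=11.267
Op 2: CLOSE 1-2: Q_total=36.50, C_total=11.00, V=3.32; Q1=16.59, Q2=19.91; dissipated=0.152
Op 3: CLOSE 3-1: Q_total=19.59, C_total=9.00, V=2.18; Q3=8.71, Q1=10.88; dissipated=7.328
Total dissipated: 18.747 μJ

Answer: 18.75 μJ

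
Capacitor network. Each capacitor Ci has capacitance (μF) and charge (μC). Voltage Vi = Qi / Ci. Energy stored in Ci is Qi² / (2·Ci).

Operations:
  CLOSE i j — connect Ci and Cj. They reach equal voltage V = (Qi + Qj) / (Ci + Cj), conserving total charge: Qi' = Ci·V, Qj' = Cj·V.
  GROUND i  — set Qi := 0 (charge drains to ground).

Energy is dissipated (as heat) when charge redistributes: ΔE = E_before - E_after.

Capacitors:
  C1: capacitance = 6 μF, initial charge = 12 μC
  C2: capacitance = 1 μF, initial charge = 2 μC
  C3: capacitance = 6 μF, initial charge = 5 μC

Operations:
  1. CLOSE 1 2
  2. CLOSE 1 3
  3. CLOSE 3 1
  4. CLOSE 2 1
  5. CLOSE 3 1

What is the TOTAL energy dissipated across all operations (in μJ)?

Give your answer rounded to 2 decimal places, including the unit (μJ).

Initial: C1(6μF, Q=12μC, V=2.00V), C2(1μF, Q=2μC, V=2.00V), C3(6μF, Q=5μC, V=0.83V)
Op 1: CLOSE 1-2: Q_total=14.00, C_total=7.00, V=2.00; Q1=12.00, Q2=2.00; dissipated=0.000
Op 2: CLOSE 1-3: Q_total=17.00, C_total=12.00, V=1.42; Q1=8.50, Q3=8.50; dissipated=2.042
Op 3: CLOSE 3-1: Q_total=17.00, C_total=12.00, V=1.42; Q3=8.50, Q1=8.50; dissipated=0.000
Op 4: CLOSE 2-1: Q_total=10.50, C_total=7.00, V=1.50; Q2=1.50, Q1=9.00; dissipated=0.146
Op 5: CLOSE 3-1: Q_total=17.50, C_total=12.00, V=1.46; Q3=8.75, Q1=8.75; dissipated=0.010
Total dissipated: 2.198 μJ

Answer: 2.20 μJ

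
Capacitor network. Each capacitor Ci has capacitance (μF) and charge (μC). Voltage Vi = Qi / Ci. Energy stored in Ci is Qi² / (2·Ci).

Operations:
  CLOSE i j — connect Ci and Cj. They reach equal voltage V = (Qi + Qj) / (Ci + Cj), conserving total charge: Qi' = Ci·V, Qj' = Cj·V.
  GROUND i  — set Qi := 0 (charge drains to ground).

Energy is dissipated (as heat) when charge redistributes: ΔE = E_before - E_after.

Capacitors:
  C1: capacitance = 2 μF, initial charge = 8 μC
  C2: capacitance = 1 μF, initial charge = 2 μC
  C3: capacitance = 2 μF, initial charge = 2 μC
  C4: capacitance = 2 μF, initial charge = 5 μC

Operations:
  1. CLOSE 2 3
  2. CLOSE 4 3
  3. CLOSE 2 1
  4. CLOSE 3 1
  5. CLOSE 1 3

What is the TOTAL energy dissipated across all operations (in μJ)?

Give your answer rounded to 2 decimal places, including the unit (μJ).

Initial: C1(2μF, Q=8μC, V=4.00V), C2(1μF, Q=2μC, V=2.00V), C3(2μF, Q=2μC, V=1.00V), C4(2μF, Q=5μC, V=2.50V)
Op 1: CLOSE 2-3: Q_total=4.00, C_total=3.00, V=1.33; Q2=1.33, Q3=2.67; dissipated=0.333
Op 2: CLOSE 4-3: Q_total=7.67, C_total=4.00, V=1.92; Q4=3.83, Q3=3.83; dissipated=0.681
Op 3: CLOSE 2-1: Q_total=9.33, C_total=3.00, V=3.11; Q2=3.11, Q1=6.22; dissipated=2.370
Op 4: CLOSE 3-1: Q_total=10.06, C_total=4.00, V=2.51; Q3=5.03, Q1=5.03; dissipated=0.713
Op 5: CLOSE 1-3: Q_total=10.06, C_total=4.00, V=2.51; Q1=5.03, Q3=5.03; dissipated=0.000
Total dissipated: 4.098 μJ

Answer: 4.10 μJ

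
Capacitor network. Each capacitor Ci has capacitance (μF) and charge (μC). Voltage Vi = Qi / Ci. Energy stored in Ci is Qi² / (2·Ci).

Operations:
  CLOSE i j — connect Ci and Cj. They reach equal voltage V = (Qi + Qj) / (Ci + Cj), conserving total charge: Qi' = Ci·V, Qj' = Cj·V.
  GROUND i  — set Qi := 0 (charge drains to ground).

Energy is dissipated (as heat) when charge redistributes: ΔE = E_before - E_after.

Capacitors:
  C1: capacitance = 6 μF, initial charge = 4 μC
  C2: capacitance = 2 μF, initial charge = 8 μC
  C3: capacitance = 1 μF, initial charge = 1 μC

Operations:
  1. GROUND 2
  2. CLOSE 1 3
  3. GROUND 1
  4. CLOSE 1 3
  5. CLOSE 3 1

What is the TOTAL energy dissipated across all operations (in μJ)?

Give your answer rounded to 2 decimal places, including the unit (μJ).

Initial: C1(6μF, Q=4μC, V=0.67V), C2(2μF, Q=8μC, V=4.00V), C3(1μF, Q=1μC, V=1.00V)
Op 1: GROUND 2: Q2=0; energy lost=16.000
Op 2: CLOSE 1-3: Q_total=5.00, C_total=7.00, V=0.71; Q1=4.29, Q3=0.71; dissipated=0.048
Op 3: GROUND 1: Q1=0; energy lost=1.531
Op 4: CLOSE 1-3: Q_total=0.71, C_total=7.00, V=0.10; Q1=0.61, Q3=0.10; dissipated=0.219
Op 5: CLOSE 3-1: Q_total=0.71, C_total=7.00, V=0.10; Q3=0.10, Q1=0.61; dissipated=0.000
Total dissipated: 17.797 μJ

Answer: 17.80 μJ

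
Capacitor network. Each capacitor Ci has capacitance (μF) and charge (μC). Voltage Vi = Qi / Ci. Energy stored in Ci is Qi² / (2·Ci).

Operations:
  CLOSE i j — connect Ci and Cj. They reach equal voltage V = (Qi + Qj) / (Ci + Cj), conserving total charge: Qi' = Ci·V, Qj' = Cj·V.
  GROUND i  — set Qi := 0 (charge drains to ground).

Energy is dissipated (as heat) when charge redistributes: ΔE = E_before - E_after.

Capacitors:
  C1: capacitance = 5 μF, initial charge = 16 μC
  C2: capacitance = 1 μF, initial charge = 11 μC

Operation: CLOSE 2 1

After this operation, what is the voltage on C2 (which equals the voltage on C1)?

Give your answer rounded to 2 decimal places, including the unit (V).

Answer: 4.50 V

Derivation:
Initial: C1(5μF, Q=16μC, V=3.20V), C2(1μF, Q=11μC, V=11.00V)
Op 1: CLOSE 2-1: Q_total=27.00, C_total=6.00, V=4.50; Q2=4.50, Q1=22.50; dissipated=25.350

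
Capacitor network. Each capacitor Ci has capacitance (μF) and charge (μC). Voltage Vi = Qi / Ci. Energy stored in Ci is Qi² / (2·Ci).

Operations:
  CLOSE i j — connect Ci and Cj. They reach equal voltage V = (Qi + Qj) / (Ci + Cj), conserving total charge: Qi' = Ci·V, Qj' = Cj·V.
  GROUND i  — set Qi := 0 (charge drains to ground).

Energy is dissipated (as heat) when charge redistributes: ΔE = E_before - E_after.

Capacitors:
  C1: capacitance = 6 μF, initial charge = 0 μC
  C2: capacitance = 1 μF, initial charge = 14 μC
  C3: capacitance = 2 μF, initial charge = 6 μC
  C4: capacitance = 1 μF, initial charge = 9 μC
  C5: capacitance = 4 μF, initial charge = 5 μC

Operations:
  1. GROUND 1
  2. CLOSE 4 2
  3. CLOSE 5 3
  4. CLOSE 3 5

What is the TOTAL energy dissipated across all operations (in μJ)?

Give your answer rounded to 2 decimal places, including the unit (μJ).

Answer: 8.29 μJ

Derivation:
Initial: C1(6μF, Q=0μC, V=0.00V), C2(1μF, Q=14μC, V=14.00V), C3(2μF, Q=6μC, V=3.00V), C4(1μF, Q=9μC, V=9.00V), C5(4μF, Q=5μC, V=1.25V)
Op 1: GROUND 1: Q1=0; energy lost=0.000
Op 2: CLOSE 4-2: Q_total=23.00, C_total=2.00, V=11.50; Q4=11.50, Q2=11.50; dissipated=6.250
Op 3: CLOSE 5-3: Q_total=11.00, C_total=6.00, V=1.83; Q5=7.33, Q3=3.67; dissipated=2.042
Op 4: CLOSE 3-5: Q_total=11.00, C_total=6.00, V=1.83; Q3=3.67, Q5=7.33; dissipated=0.000
Total dissipated: 8.292 μJ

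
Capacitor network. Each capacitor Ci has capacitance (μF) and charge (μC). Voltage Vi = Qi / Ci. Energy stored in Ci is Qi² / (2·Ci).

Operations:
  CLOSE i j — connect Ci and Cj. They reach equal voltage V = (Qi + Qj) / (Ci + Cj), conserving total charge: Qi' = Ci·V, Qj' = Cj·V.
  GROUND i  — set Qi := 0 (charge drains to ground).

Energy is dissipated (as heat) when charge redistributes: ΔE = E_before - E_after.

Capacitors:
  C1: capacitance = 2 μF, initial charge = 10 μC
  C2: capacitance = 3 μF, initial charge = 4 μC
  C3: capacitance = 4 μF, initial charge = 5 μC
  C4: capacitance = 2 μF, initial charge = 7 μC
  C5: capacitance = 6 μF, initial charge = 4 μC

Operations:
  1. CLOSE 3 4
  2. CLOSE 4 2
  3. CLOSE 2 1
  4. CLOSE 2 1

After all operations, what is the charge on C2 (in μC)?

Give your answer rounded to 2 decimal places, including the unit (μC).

Initial: C1(2μF, Q=10μC, V=5.00V), C2(3μF, Q=4μC, V=1.33V), C3(4μF, Q=5μC, V=1.25V), C4(2μF, Q=7μC, V=3.50V), C5(6μF, Q=4μC, V=0.67V)
Op 1: CLOSE 3-4: Q_total=12.00, C_total=6.00, V=2.00; Q3=8.00, Q4=4.00; dissipated=3.375
Op 2: CLOSE 4-2: Q_total=8.00, C_total=5.00, V=1.60; Q4=3.20, Q2=4.80; dissipated=0.267
Op 3: CLOSE 2-1: Q_total=14.80, C_total=5.00, V=2.96; Q2=8.88, Q1=5.92; dissipated=6.936
Op 4: CLOSE 2-1: Q_total=14.80, C_total=5.00, V=2.96; Q2=8.88, Q1=5.92; dissipated=0.000
Final charges: Q1=5.92, Q2=8.88, Q3=8.00, Q4=3.20, Q5=4.00

Answer: 8.88 μC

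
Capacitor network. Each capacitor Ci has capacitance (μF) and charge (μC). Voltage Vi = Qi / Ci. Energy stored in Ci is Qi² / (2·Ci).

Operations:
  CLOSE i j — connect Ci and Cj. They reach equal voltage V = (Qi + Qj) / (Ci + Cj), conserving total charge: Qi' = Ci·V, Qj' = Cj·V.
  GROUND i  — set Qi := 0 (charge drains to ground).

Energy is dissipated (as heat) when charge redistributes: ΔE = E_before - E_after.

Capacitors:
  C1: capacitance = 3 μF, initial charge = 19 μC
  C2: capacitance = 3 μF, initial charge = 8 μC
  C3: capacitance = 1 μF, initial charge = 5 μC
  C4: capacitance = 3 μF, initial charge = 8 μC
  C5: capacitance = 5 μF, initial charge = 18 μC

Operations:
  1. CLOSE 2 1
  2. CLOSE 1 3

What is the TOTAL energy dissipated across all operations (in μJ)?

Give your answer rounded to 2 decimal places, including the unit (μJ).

Initial: C1(3μF, Q=19μC, V=6.33V), C2(3μF, Q=8μC, V=2.67V), C3(1μF, Q=5μC, V=5.00V), C4(3μF, Q=8μC, V=2.67V), C5(5μF, Q=18μC, V=3.60V)
Op 1: CLOSE 2-1: Q_total=27.00, C_total=6.00, V=4.50; Q2=13.50, Q1=13.50; dissipated=10.083
Op 2: CLOSE 1-3: Q_total=18.50, C_total=4.00, V=4.62; Q1=13.88, Q3=4.62; dissipated=0.094
Total dissipated: 10.177 μJ

Answer: 10.18 μJ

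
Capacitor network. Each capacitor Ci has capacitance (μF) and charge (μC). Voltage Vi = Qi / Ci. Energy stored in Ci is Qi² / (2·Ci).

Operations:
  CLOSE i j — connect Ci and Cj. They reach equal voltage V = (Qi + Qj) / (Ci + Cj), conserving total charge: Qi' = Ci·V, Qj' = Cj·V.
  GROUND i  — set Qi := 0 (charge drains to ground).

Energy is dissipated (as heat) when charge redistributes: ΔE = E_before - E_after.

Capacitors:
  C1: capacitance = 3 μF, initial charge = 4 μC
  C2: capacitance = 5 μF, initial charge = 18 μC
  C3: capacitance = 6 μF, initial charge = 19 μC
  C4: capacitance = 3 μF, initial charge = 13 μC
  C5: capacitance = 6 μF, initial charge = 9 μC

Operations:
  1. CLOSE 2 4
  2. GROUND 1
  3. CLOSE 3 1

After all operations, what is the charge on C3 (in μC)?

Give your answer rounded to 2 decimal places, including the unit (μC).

Answer: 12.67 μC

Derivation:
Initial: C1(3μF, Q=4μC, V=1.33V), C2(5μF, Q=18μC, V=3.60V), C3(6μF, Q=19μC, V=3.17V), C4(3μF, Q=13μC, V=4.33V), C5(6μF, Q=9μC, V=1.50V)
Op 1: CLOSE 2-4: Q_total=31.00, C_total=8.00, V=3.88; Q2=19.38, Q4=11.62; dissipated=0.504
Op 2: GROUND 1: Q1=0; energy lost=2.667
Op 3: CLOSE 3-1: Q_total=19.00, C_total=9.00, V=2.11; Q3=12.67, Q1=6.33; dissipated=10.028
Final charges: Q1=6.33, Q2=19.38, Q3=12.67, Q4=11.62, Q5=9.00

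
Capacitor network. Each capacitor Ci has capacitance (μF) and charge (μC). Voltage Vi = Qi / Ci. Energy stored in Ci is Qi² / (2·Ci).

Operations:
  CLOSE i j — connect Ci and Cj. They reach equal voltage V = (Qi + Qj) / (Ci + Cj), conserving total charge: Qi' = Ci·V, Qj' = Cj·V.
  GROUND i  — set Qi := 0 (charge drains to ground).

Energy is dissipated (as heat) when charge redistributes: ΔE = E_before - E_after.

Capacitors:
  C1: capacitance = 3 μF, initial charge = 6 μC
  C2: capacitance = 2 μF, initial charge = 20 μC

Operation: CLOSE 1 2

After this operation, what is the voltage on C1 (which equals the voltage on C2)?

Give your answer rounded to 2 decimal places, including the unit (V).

Answer: 5.20 V

Derivation:
Initial: C1(3μF, Q=6μC, V=2.00V), C2(2μF, Q=20μC, V=10.00V)
Op 1: CLOSE 1-2: Q_total=26.00, C_total=5.00, V=5.20; Q1=15.60, Q2=10.40; dissipated=38.400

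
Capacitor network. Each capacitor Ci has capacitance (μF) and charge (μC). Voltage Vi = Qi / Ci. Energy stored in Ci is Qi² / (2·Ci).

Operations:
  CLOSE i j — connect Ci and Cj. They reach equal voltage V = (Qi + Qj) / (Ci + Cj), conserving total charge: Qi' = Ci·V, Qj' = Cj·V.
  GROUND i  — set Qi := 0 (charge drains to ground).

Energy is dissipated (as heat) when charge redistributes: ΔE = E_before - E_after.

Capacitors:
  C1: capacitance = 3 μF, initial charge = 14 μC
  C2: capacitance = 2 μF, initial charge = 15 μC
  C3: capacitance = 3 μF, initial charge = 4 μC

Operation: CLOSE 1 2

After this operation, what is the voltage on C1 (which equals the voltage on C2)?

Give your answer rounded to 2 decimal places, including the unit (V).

Initial: C1(3μF, Q=14μC, V=4.67V), C2(2μF, Q=15μC, V=7.50V), C3(3μF, Q=4μC, V=1.33V)
Op 1: CLOSE 1-2: Q_total=29.00, C_total=5.00, V=5.80; Q1=17.40, Q2=11.60; dissipated=4.817

Answer: 5.80 V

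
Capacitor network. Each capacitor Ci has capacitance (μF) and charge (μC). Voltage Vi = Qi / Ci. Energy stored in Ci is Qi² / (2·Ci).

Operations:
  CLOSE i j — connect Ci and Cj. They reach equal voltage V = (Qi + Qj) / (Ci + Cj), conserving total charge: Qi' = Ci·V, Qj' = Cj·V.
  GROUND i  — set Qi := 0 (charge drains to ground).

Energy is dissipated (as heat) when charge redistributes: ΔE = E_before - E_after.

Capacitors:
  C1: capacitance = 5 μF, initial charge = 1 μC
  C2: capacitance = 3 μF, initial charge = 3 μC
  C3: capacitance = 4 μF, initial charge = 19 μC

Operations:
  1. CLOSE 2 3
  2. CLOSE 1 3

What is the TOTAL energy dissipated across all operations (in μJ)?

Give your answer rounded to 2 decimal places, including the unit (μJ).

Initial: C1(5μF, Q=1μC, V=0.20V), C2(3μF, Q=3μC, V=1.00V), C3(4μF, Q=19μC, V=4.75V)
Op 1: CLOSE 2-3: Q_total=22.00, C_total=7.00, V=3.14; Q2=9.43, Q3=12.57; dissipated=12.054
Op 2: CLOSE 1-3: Q_total=13.57, C_total=9.00, V=1.51; Q1=7.54, Q3=6.03; dissipated=9.623
Total dissipated: 21.676 μJ

Answer: 21.68 μJ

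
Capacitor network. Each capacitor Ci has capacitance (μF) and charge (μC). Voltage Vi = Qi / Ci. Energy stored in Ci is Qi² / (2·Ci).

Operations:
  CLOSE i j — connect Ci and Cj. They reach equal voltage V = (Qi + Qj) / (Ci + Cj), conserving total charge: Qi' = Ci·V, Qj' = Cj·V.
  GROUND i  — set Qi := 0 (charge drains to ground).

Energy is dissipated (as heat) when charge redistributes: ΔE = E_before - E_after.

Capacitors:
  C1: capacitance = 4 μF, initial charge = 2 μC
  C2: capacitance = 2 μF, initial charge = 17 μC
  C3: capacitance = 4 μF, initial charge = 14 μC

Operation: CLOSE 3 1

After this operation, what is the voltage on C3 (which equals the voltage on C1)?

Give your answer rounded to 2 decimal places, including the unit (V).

Answer: 2.00 V

Derivation:
Initial: C1(4μF, Q=2μC, V=0.50V), C2(2μF, Q=17μC, V=8.50V), C3(4μF, Q=14μC, V=3.50V)
Op 1: CLOSE 3-1: Q_total=16.00, C_total=8.00, V=2.00; Q3=8.00, Q1=8.00; dissipated=9.000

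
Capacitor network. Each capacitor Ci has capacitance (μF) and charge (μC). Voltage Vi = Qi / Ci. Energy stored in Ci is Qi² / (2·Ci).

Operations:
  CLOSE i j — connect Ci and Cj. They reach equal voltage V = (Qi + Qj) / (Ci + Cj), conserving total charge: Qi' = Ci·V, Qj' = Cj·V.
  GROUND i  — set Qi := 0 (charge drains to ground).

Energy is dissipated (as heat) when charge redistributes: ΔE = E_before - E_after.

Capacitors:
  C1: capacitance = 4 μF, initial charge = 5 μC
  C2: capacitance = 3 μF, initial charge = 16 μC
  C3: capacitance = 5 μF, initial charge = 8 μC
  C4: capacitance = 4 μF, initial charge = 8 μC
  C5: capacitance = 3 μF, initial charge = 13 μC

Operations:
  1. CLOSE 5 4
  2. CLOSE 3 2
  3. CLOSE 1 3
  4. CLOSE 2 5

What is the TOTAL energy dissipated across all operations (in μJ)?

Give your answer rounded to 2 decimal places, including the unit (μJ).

Answer: 21.14 μJ

Derivation:
Initial: C1(4μF, Q=5μC, V=1.25V), C2(3μF, Q=16μC, V=5.33V), C3(5μF, Q=8μC, V=1.60V), C4(4μF, Q=8μC, V=2.00V), C5(3μF, Q=13μC, V=4.33V)
Op 1: CLOSE 5-4: Q_total=21.00, C_total=7.00, V=3.00; Q5=9.00, Q4=12.00; dissipated=4.667
Op 2: CLOSE 3-2: Q_total=24.00, C_total=8.00, V=3.00; Q3=15.00, Q2=9.00; dissipated=13.067
Op 3: CLOSE 1-3: Q_total=20.00, C_total=9.00, V=2.22; Q1=8.89, Q3=11.11; dissipated=3.403
Op 4: CLOSE 2-5: Q_total=18.00, C_total=6.00, V=3.00; Q2=9.00, Q5=9.00; dissipated=0.000
Total dissipated: 21.136 μJ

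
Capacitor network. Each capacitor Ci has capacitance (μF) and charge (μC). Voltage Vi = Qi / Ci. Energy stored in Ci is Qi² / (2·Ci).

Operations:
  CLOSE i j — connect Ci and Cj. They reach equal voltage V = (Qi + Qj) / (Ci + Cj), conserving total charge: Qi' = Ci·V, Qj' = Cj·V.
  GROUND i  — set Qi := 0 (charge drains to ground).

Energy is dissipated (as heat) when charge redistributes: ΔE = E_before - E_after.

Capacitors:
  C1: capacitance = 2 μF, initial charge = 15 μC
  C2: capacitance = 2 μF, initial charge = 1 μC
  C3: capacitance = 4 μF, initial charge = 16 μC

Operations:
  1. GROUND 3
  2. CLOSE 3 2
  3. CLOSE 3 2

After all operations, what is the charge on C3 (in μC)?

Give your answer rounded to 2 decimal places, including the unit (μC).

Answer: 0.67 μC

Derivation:
Initial: C1(2μF, Q=15μC, V=7.50V), C2(2μF, Q=1μC, V=0.50V), C3(4μF, Q=16μC, V=4.00V)
Op 1: GROUND 3: Q3=0; energy lost=32.000
Op 2: CLOSE 3-2: Q_total=1.00, C_total=6.00, V=0.17; Q3=0.67, Q2=0.33; dissipated=0.167
Op 3: CLOSE 3-2: Q_total=1.00, C_total=6.00, V=0.17; Q3=0.67, Q2=0.33; dissipated=0.000
Final charges: Q1=15.00, Q2=0.33, Q3=0.67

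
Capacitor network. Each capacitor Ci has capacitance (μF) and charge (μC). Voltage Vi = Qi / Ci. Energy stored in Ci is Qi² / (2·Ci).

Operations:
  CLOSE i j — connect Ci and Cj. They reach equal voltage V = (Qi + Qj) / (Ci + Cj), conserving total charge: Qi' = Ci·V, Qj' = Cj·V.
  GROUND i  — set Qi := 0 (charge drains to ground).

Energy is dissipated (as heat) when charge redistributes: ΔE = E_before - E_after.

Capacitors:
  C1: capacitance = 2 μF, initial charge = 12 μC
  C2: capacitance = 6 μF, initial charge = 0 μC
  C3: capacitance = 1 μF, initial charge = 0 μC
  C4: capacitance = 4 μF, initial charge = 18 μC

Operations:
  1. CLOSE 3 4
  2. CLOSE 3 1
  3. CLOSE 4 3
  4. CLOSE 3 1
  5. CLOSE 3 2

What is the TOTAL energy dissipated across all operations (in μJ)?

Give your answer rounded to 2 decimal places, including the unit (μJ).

Answer: 21.36 μJ

Derivation:
Initial: C1(2μF, Q=12μC, V=6.00V), C2(6μF, Q=0μC, V=0.00V), C3(1μF, Q=0μC, V=0.00V), C4(4μF, Q=18μC, V=4.50V)
Op 1: CLOSE 3-4: Q_total=18.00, C_total=5.00, V=3.60; Q3=3.60, Q4=14.40; dissipated=8.100
Op 2: CLOSE 3-1: Q_total=15.60, C_total=3.00, V=5.20; Q3=5.20, Q1=10.40; dissipated=1.920
Op 3: CLOSE 4-3: Q_total=19.60, C_total=5.00, V=3.92; Q4=15.68, Q3=3.92; dissipated=1.024
Op 4: CLOSE 3-1: Q_total=14.32, C_total=3.00, V=4.77; Q3=4.77, Q1=9.55; dissipated=0.546
Op 5: CLOSE 3-2: Q_total=4.77, C_total=7.00, V=0.68; Q3=0.68, Q2=4.09; dissipated=9.765
Total dissipated: 21.355 μJ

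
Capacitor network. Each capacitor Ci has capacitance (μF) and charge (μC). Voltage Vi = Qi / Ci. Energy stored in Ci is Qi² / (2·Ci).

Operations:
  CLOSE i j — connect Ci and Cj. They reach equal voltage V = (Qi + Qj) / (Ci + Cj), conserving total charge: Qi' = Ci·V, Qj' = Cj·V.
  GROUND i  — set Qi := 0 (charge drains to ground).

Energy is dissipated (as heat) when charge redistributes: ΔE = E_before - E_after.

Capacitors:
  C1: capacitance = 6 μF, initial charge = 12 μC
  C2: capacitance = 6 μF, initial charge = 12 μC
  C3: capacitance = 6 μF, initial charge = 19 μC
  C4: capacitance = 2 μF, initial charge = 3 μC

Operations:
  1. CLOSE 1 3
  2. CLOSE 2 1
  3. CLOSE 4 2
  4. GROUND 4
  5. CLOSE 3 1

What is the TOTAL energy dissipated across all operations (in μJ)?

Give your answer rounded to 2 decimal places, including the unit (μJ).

Answer: 7.53 μJ

Derivation:
Initial: C1(6μF, Q=12μC, V=2.00V), C2(6μF, Q=12μC, V=2.00V), C3(6μF, Q=19μC, V=3.17V), C4(2μF, Q=3μC, V=1.50V)
Op 1: CLOSE 1-3: Q_total=31.00, C_total=12.00, V=2.58; Q1=15.50, Q3=15.50; dissipated=2.042
Op 2: CLOSE 2-1: Q_total=27.50, C_total=12.00, V=2.29; Q2=13.75, Q1=13.75; dissipated=0.510
Op 3: CLOSE 4-2: Q_total=16.75, C_total=8.00, V=2.09; Q4=4.19, Q2=12.56; dissipated=0.470
Op 4: GROUND 4: Q4=0; energy lost=4.384
Op 5: CLOSE 3-1: Q_total=29.25, C_total=12.00, V=2.44; Q3=14.62, Q1=14.62; dissipated=0.128
Total dissipated: 7.534 μJ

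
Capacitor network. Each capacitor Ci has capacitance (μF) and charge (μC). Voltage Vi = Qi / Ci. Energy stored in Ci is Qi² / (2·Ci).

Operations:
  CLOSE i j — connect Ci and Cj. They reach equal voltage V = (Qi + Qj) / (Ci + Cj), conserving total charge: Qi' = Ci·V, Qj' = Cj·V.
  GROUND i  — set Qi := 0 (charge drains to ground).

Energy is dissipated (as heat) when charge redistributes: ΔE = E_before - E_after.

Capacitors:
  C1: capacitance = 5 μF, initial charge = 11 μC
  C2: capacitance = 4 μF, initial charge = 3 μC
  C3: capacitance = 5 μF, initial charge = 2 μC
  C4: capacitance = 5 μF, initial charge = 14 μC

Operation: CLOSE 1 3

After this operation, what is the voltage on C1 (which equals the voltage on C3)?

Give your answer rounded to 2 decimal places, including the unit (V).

Answer: 1.30 V

Derivation:
Initial: C1(5μF, Q=11μC, V=2.20V), C2(4μF, Q=3μC, V=0.75V), C3(5μF, Q=2μC, V=0.40V), C4(5μF, Q=14μC, V=2.80V)
Op 1: CLOSE 1-3: Q_total=13.00, C_total=10.00, V=1.30; Q1=6.50, Q3=6.50; dissipated=4.050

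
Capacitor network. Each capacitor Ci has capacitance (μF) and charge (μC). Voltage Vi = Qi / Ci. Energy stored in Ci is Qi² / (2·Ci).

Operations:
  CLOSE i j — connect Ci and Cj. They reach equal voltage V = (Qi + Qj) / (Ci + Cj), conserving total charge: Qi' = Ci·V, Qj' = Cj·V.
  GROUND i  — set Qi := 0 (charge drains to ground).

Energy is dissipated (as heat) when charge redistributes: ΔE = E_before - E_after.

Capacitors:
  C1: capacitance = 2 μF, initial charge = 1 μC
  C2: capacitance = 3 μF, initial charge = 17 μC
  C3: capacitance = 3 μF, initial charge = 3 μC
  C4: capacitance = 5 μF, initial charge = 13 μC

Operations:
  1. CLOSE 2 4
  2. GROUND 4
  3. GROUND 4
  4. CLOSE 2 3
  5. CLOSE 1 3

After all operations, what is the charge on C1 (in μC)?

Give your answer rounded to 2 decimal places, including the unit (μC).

Initial: C1(2μF, Q=1μC, V=0.50V), C2(3μF, Q=17μC, V=5.67V), C3(3μF, Q=3μC, V=1.00V), C4(5μF, Q=13μC, V=2.60V)
Op 1: CLOSE 2-4: Q_total=30.00, C_total=8.00, V=3.75; Q2=11.25, Q4=18.75; dissipated=8.817
Op 2: GROUND 4: Q4=0; energy lost=35.156
Op 3: GROUND 4: Q4=0; energy lost=0.000
Op 4: CLOSE 2-3: Q_total=14.25, C_total=6.00, V=2.38; Q2=7.12, Q3=7.12; dissipated=5.672
Op 5: CLOSE 1-3: Q_total=8.12, C_total=5.00, V=1.62; Q1=3.25, Q3=4.88; dissipated=2.109
Final charges: Q1=3.25, Q2=7.12, Q3=4.88, Q4=0.00

Answer: 3.25 μC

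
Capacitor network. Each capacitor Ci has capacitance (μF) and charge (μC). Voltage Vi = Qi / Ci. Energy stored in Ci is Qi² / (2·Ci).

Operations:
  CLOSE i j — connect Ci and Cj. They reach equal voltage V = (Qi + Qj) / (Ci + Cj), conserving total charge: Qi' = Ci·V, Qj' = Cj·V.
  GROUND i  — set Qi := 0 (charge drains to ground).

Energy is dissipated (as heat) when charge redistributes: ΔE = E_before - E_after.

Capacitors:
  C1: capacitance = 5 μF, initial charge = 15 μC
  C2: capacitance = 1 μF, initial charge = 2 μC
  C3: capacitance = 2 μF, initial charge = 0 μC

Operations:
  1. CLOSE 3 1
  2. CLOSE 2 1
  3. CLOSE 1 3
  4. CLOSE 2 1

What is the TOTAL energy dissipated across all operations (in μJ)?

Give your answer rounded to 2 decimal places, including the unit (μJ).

Answer: 6.44 μJ

Derivation:
Initial: C1(5μF, Q=15μC, V=3.00V), C2(1μF, Q=2μC, V=2.00V), C3(2μF, Q=0μC, V=0.00V)
Op 1: CLOSE 3-1: Q_total=15.00, C_total=7.00, V=2.14; Q3=4.29, Q1=10.71; dissipated=6.429
Op 2: CLOSE 2-1: Q_total=12.71, C_total=6.00, V=2.12; Q2=2.12, Q1=10.60; dissipated=0.009
Op 3: CLOSE 1-3: Q_total=14.88, C_total=7.00, V=2.13; Q1=10.63, Q3=4.25; dissipated=0.000
Op 4: CLOSE 2-1: Q_total=12.75, C_total=6.00, V=2.12; Q2=2.12, Q1=10.62; dissipated=0.000
Total dissipated: 6.437 μJ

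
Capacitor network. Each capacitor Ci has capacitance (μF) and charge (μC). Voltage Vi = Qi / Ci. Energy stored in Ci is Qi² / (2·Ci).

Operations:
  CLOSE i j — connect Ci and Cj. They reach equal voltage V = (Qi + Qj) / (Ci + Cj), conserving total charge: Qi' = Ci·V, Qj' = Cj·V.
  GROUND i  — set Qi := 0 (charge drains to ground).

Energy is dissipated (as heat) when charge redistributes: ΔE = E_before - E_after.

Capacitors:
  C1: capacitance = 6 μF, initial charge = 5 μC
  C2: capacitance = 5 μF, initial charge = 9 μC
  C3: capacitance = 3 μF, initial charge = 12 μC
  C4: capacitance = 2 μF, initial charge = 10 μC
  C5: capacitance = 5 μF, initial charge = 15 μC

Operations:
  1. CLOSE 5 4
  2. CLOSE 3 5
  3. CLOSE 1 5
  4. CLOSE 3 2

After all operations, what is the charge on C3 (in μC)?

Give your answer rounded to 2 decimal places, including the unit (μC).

Answer: 7.57 μC

Derivation:
Initial: C1(6μF, Q=5μC, V=0.83V), C2(5μF, Q=9μC, V=1.80V), C3(3μF, Q=12μC, V=4.00V), C4(2μF, Q=10μC, V=5.00V), C5(5μF, Q=15μC, V=3.00V)
Op 1: CLOSE 5-4: Q_total=25.00, C_total=7.00, V=3.57; Q5=17.86, Q4=7.14; dissipated=2.857
Op 2: CLOSE 3-5: Q_total=29.86, C_total=8.00, V=3.73; Q3=11.20, Q5=18.66; dissipated=0.172
Op 3: CLOSE 1-5: Q_total=23.66, C_total=11.00, V=2.15; Q1=12.91, Q5=10.75; dissipated=11.459
Op 4: CLOSE 3-2: Q_total=20.20, C_total=8.00, V=2.52; Q3=7.57, Q2=12.62; dissipated=3.500
Final charges: Q1=12.91, Q2=12.62, Q3=7.57, Q4=7.14, Q5=10.75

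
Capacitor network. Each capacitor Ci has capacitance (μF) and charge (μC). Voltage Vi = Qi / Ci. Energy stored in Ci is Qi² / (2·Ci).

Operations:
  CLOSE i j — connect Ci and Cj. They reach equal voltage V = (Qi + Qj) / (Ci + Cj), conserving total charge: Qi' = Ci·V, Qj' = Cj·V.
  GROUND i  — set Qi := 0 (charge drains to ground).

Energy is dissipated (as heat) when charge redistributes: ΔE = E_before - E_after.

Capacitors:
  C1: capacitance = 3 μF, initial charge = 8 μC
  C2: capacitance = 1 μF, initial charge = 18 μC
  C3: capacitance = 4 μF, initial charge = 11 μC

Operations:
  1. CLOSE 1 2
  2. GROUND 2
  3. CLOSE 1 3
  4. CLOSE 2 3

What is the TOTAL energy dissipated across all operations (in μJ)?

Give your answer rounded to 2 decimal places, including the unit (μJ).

Initial: C1(3μF, Q=8μC, V=2.67V), C2(1μF, Q=18μC, V=18.00V), C3(4μF, Q=11μC, V=2.75V)
Op 1: CLOSE 1-2: Q_total=26.00, C_total=4.00, V=6.50; Q1=19.50, Q2=6.50; dissipated=88.167
Op 2: GROUND 2: Q2=0; energy lost=21.125
Op 3: CLOSE 1-3: Q_total=30.50, C_total=7.00, V=4.36; Q1=13.07, Q3=17.43; dissipated=12.054
Op 4: CLOSE 2-3: Q_total=17.43, C_total=5.00, V=3.49; Q2=3.49, Q3=13.94; dissipated=7.594
Total dissipated: 128.939 μJ

Answer: 128.94 μJ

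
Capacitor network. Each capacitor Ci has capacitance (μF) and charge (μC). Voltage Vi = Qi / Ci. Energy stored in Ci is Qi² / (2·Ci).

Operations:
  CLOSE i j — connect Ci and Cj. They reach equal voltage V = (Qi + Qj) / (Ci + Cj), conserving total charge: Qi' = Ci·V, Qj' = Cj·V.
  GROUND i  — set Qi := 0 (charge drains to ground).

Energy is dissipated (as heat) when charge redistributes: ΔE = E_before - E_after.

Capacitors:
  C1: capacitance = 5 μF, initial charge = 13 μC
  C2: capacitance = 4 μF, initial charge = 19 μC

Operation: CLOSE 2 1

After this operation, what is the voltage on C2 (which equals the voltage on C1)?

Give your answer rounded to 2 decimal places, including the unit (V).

Initial: C1(5μF, Q=13μC, V=2.60V), C2(4μF, Q=19μC, V=4.75V)
Op 1: CLOSE 2-1: Q_total=32.00, C_total=9.00, V=3.56; Q2=14.22, Q1=17.78; dissipated=5.136

Answer: 3.56 V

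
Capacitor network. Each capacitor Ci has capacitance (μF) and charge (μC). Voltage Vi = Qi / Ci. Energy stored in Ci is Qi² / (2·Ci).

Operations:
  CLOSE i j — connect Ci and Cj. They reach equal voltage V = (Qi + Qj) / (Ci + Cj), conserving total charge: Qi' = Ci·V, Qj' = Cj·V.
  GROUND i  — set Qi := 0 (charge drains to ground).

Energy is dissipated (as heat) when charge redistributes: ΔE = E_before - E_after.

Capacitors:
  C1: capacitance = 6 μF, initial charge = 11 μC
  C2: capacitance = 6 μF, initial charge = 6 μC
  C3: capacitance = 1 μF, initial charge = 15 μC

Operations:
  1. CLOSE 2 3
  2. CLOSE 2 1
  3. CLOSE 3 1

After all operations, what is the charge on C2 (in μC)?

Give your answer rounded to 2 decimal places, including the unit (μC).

Initial: C1(6μF, Q=11μC, V=1.83V), C2(6μF, Q=6μC, V=1.00V), C3(1μF, Q=15μC, V=15.00V)
Op 1: CLOSE 2-3: Q_total=21.00, C_total=7.00, V=3.00; Q2=18.00, Q3=3.00; dissipated=84.000
Op 2: CLOSE 2-1: Q_total=29.00, C_total=12.00, V=2.42; Q2=14.50, Q1=14.50; dissipated=2.042
Op 3: CLOSE 3-1: Q_total=17.50, C_total=7.00, V=2.50; Q3=2.50, Q1=15.00; dissipated=0.146
Final charges: Q1=15.00, Q2=14.50, Q3=2.50

Answer: 14.50 μC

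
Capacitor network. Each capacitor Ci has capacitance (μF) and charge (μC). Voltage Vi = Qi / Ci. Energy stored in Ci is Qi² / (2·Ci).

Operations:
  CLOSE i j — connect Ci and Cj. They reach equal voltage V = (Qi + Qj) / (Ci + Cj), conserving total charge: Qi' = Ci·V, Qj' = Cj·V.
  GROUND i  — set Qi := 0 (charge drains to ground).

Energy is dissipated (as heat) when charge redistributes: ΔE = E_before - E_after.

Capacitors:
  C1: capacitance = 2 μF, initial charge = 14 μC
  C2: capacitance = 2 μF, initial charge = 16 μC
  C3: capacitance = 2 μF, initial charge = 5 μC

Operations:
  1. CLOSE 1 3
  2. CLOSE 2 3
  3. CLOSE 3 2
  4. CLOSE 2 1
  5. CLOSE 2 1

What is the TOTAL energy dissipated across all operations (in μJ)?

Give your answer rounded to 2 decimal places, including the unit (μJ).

Initial: C1(2μF, Q=14μC, V=7.00V), C2(2μF, Q=16μC, V=8.00V), C3(2μF, Q=5μC, V=2.50V)
Op 1: CLOSE 1-3: Q_total=19.00, C_total=4.00, V=4.75; Q1=9.50, Q3=9.50; dissipated=10.125
Op 2: CLOSE 2-3: Q_total=25.50, C_total=4.00, V=6.38; Q2=12.75, Q3=12.75; dissipated=5.281
Op 3: CLOSE 3-2: Q_total=25.50, C_total=4.00, V=6.38; Q3=12.75, Q2=12.75; dissipated=0.000
Op 4: CLOSE 2-1: Q_total=22.25, C_total=4.00, V=5.56; Q2=11.12, Q1=11.12; dissipated=1.320
Op 5: CLOSE 2-1: Q_total=22.25, C_total=4.00, V=5.56; Q2=11.12, Q1=11.12; dissipated=0.000
Total dissipated: 16.727 μJ

Answer: 16.73 μJ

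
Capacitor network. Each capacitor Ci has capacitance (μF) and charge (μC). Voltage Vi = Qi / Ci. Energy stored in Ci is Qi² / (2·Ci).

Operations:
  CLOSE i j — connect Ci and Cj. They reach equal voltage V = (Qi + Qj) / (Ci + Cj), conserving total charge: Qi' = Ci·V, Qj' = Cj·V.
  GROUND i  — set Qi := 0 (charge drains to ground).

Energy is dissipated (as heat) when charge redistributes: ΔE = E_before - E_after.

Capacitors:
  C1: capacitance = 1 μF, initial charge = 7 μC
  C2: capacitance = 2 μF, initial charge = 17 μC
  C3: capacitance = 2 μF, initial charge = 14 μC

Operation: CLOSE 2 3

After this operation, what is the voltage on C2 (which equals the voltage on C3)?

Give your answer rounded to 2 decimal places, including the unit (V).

Answer: 7.75 V

Derivation:
Initial: C1(1μF, Q=7μC, V=7.00V), C2(2μF, Q=17μC, V=8.50V), C3(2μF, Q=14μC, V=7.00V)
Op 1: CLOSE 2-3: Q_total=31.00, C_total=4.00, V=7.75; Q2=15.50, Q3=15.50; dissipated=1.125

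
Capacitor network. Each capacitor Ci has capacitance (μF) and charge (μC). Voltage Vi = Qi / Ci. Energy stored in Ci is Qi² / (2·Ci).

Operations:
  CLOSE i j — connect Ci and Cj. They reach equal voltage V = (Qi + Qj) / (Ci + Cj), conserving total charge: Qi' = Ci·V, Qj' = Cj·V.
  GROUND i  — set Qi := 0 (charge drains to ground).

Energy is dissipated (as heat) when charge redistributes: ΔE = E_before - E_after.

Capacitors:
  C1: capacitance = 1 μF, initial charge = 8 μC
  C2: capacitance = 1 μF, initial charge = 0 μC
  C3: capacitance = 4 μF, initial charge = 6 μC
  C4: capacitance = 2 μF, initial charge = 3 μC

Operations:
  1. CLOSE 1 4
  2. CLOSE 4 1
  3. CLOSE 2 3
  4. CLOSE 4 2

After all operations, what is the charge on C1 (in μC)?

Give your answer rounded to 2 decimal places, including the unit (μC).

Initial: C1(1μF, Q=8μC, V=8.00V), C2(1μF, Q=0μC, V=0.00V), C3(4μF, Q=6μC, V=1.50V), C4(2μF, Q=3μC, V=1.50V)
Op 1: CLOSE 1-4: Q_total=11.00, C_total=3.00, V=3.67; Q1=3.67, Q4=7.33; dissipated=14.083
Op 2: CLOSE 4-1: Q_total=11.00, C_total=3.00, V=3.67; Q4=7.33, Q1=3.67; dissipated=0.000
Op 3: CLOSE 2-3: Q_total=6.00, C_total=5.00, V=1.20; Q2=1.20, Q3=4.80; dissipated=0.900
Op 4: CLOSE 4-2: Q_total=8.53, C_total=3.00, V=2.84; Q4=5.69, Q2=2.84; dissipated=2.028
Final charges: Q1=3.67, Q2=2.84, Q3=4.80, Q4=5.69

Answer: 3.67 μC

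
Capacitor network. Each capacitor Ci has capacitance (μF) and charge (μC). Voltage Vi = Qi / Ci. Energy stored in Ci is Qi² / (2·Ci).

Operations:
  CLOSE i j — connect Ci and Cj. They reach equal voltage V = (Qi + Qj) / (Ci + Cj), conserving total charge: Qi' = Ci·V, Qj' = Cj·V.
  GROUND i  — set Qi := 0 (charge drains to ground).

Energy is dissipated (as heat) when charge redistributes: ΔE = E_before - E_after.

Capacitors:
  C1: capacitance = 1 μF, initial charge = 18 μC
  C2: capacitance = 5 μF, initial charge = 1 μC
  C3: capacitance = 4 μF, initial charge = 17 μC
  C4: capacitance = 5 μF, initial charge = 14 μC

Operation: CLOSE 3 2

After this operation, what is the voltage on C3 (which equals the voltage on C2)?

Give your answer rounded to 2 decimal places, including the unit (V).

Initial: C1(1μF, Q=18μC, V=18.00V), C2(5μF, Q=1μC, V=0.20V), C3(4μF, Q=17μC, V=4.25V), C4(5μF, Q=14μC, V=2.80V)
Op 1: CLOSE 3-2: Q_total=18.00, C_total=9.00, V=2.00; Q3=8.00, Q2=10.00; dissipated=18.225

Answer: 2.00 V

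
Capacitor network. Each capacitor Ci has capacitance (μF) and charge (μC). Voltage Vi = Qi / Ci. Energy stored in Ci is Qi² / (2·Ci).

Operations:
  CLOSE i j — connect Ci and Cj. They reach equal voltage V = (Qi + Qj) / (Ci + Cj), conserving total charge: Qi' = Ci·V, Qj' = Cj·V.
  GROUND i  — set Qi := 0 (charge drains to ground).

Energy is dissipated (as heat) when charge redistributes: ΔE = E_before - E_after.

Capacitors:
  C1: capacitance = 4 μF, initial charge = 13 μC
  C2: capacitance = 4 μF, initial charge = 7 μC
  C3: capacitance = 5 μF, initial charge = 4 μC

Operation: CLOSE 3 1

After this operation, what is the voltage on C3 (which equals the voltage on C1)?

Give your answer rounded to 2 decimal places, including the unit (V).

Initial: C1(4μF, Q=13μC, V=3.25V), C2(4μF, Q=7μC, V=1.75V), C3(5μF, Q=4μC, V=0.80V)
Op 1: CLOSE 3-1: Q_total=17.00, C_total=9.00, V=1.89; Q3=9.44, Q1=7.56; dissipated=6.669

Answer: 1.89 V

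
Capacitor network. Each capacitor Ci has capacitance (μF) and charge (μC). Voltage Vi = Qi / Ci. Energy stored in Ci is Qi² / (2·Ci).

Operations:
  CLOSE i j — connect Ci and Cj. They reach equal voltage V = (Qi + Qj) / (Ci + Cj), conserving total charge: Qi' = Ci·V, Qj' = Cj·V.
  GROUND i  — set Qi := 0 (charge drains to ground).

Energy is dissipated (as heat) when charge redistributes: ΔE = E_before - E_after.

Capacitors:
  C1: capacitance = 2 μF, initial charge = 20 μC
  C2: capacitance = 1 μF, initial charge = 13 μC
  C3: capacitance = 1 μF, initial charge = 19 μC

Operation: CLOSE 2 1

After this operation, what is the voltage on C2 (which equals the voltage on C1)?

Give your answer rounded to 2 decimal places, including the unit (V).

Answer: 11.00 V

Derivation:
Initial: C1(2μF, Q=20μC, V=10.00V), C2(1μF, Q=13μC, V=13.00V), C3(1μF, Q=19μC, V=19.00V)
Op 1: CLOSE 2-1: Q_total=33.00, C_total=3.00, V=11.00; Q2=11.00, Q1=22.00; dissipated=3.000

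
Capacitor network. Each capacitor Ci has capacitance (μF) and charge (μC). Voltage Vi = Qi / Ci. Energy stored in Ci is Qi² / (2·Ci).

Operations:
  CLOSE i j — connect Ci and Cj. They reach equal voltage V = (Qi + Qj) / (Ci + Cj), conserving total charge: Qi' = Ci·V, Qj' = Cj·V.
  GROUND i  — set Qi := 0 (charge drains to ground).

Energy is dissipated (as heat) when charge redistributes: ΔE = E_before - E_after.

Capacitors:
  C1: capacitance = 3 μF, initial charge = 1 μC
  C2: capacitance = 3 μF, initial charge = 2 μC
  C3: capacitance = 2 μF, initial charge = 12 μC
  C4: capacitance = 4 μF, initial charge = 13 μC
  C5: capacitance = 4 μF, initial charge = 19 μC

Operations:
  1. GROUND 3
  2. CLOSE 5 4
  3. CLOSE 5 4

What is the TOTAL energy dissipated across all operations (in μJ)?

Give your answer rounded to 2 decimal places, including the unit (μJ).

Initial: C1(3μF, Q=1μC, V=0.33V), C2(3μF, Q=2μC, V=0.67V), C3(2μF, Q=12μC, V=6.00V), C4(4μF, Q=13μC, V=3.25V), C5(4μF, Q=19μC, V=4.75V)
Op 1: GROUND 3: Q3=0; energy lost=36.000
Op 2: CLOSE 5-4: Q_total=32.00, C_total=8.00, V=4.00; Q5=16.00, Q4=16.00; dissipated=2.250
Op 3: CLOSE 5-4: Q_total=32.00, C_total=8.00, V=4.00; Q5=16.00, Q4=16.00; dissipated=0.000
Total dissipated: 38.250 μJ

Answer: 38.25 μJ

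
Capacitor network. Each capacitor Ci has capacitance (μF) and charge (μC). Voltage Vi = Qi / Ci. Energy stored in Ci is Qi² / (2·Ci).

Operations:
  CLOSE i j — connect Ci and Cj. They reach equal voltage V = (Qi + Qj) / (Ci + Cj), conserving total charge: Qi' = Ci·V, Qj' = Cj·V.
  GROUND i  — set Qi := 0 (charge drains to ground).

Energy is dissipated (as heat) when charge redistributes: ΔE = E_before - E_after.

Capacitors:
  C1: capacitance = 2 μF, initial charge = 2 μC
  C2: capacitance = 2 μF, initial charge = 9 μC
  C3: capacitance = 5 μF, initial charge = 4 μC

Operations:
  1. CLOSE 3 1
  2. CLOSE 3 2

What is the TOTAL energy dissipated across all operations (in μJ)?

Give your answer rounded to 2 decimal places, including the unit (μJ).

Answer: 9.51 μJ

Derivation:
Initial: C1(2μF, Q=2μC, V=1.00V), C2(2μF, Q=9μC, V=4.50V), C3(5μF, Q=4μC, V=0.80V)
Op 1: CLOSE 3-1: Q_total=6.00, C_total=7.00, V=0.86; Q3=4.29, Q1=1.71; dissipated=0.029
Op 2: CLOSE 3-2: Q_total=13.29, C_total=7.00, V=1.90; Q3=9.49, Q2=3.80; dissipated=9.479
Total dissipated: 9.507 μJ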